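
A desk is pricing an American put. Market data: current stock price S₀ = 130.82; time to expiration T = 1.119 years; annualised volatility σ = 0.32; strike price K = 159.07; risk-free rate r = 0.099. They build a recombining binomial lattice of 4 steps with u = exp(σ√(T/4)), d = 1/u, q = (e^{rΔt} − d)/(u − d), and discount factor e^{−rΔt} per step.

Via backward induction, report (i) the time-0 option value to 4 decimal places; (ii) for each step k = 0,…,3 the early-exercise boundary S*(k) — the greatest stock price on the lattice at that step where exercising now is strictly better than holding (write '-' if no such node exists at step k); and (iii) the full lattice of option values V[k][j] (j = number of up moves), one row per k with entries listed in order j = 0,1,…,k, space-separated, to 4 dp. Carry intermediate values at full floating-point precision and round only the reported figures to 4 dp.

Δt=0.27975, u=1.18442, d=0.84430, q=0.54035, disc=e^(-rΔt)=0.97268
k=4 terminal: V=max(K-S,0) → 92.5959 65.8169 28.2500 0.0000 0.0000
k=3: j=0 S=78.7332 intr=80.3368 cont=75.9918 V=80.3368[EX]; j=1 S=110.4508 intr=48.6192 cont=44.2742 V=48.6192[EX]; j=2 S=154.9457 intr=4.1243 cont=12.6303 V=12.6303[hold]; j=3 S=217.3654 intr=0.0000 cont=0.0000 V=0.0000[hold]  S*(3)=110.4508
k=2: j=0 S=93.2531 intr=65.8169 cont=61.4719 V=65.8169[EX]; j=1 S=130.8200 intr=28.2500 cont=28.3757 V=28.3757[hold]; j=2 S=183.5207 intr=0.0000 cont=5.6469 V=5.6469[hold]  S*(2)=93.2531
k=1: j=0 S=110.4508 intr=48.6192 cont=44.3403 V=48.6192[EX]; j=1 S=154.9457 intr=4.1243 cont=15.6545 V=15.6545[hold]  S*(1)=110.4508
k=0: j=0 S=130.8200 intr=28.2500 cont=29.9652 V=29.9652[hold]  S*(0)=-

price = 29.9652
boundary = - 110.4508 93.2531 110.4508
tree:
29.9652
48.6192 15.6545
65.8169 28.3757 5.6469
80.3368 48.6192 12.6303 0.0000
92.5959 65.8169 28.2500 0.0000 0.0000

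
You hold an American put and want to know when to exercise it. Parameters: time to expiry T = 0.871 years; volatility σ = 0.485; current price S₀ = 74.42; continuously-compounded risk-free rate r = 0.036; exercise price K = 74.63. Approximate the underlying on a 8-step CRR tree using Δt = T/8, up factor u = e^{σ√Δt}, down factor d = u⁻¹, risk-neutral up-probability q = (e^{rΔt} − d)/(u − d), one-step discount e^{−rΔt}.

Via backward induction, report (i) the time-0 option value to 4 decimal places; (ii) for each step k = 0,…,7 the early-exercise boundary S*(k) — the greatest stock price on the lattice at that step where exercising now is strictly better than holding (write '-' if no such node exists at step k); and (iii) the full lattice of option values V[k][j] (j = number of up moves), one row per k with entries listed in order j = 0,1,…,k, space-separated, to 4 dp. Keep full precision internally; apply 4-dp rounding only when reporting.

Δt=0.10887  u=1.17355  d=0.85212  q=0.47230  discount=0.99609
step 8 (expiry): payoffs max(K−S,0) = 53.9437 46.1405 35.3939 20.5934 0.2100 0.0000 0.0000 0.0000 0.0000
step 7: (k=7,j=0): S=24.2764, (K−S)⁺=50.3536, hold=50.0617 ⇒ V=50.3536 exercise | (k=7,j=1): S=33.4338, (K−S)⁺=41.1962, hold=40.9043 ⇒ V=41.1962 exercise | (k=7,j=2): S=46.0455, (K−S)⁺=28.5845, hold=28.2926 ⇒ V=28.5845 exercise | (k=7,j=3): S=63.4145, (K−S)⁺=11.2155, hold=10.9235 ⇒ V=11.2155 exercise | (k=7,j=4): S=87.3354, (K−S)⁺=0.0000, hold=0.1104 ⇒ V=0.1104 continue | (k=7,j=5): S=120.2797, (K−S)⁺=0.0000, hold=0.0000 ⇒ V=0.0000 continue | (k=7,j=6): S=165.6509, (K−S)⁺=0.0000, hold=0.0000 ⇒ V=0.0000 continue | (k=7,j=7): S=228.1370, (K−S)⁺=0.0000, hold=0.0000 ⇒ V=0.0000 continue  boundary S*=63.4145
step 6: (k=6,j=0): S=28.4895, (K−S)⁺=46.1405, hold=45.8486 ⇒ V=46.1405 exercise | (k=6,j=1): S=39.2361, (K−S)⁺=35.3939, hold=35.1019 ⇒ V=35.3939 exercise | (k=6,j=2): S=54.0366, (K−S)⁺=20.5934, hold=20.3015 ⇒ V=20.5934 exercise | (k=6,j=3): S=74.4200, (K−S)⁺=0.2100, hold=5.9472 ⇒ V=5.9472 continue | (k=6,j=4): S=102.4923, (K−S)⁺=0.0000, hold=0.0580 ⇒ V=0.0580 continue | (k=6,j=5): S=141.1540, (K−S)⁺=0.0000, hold=0.0000 ⇒ V=0.0000 continue | (k=6,j=6): S=194.3993, (K−S)⁺=0.0000, hold=0.0000 ⇒ V=0.0000 continue  boundary S*=54.0366
step 5: (k=5,j=0): S=33.4338, (K−S)⁺=41.1962, hold=40.9043 ⇒ V=41.1962 exercise | (k=5,j=1): S=46.0455, (K−S)⁺=28.5845, hold=28.2926 ⇒ V=28.5845 exercise | (k=5,j=2): S=63.4145, (K−S)⁺=11.2155, hold=13.6226 ⇒ V=13.6226 continue | (k=5,j=3): S=87.3354, (K−S)⁺=0.0000, hold=3.1534 ⇒ V=3.1534 continue | (k=5,j=4): S=120.2797, (K−S)⁺=0.0000, hold=0.0305 ⇒ V=0.0305 continue | (k=5,j=5): S=165.6509, (K−S)⁺=0.0000, hold=0.0000 ⇒ V=0.0000 continue  boundary S*=46.0455
step 4: (k=4,j=0): S=39.2361, (K−S)⁺=35.3939, hold=35.1019 ⇒ V=35.3939 exercise | (k=4,j=1): S=54.0366, (K−S)⁺=20.5934, hold=21.4339 ⇒ V=21.4339 continue | (k=4,j=2): S=74.4200, (K−S)⁺=0.2100, hold=8.6441 ⇒ V=8.6441 continue | (k=4,j=3): S=102.4923, (K−S)⁺=0.0000, hold=1.6719 ⇒ V=1.6719 continue | (k=4,j=4): S=141.1540, (K−S)⁺=0.0000, hold=0.0160 ⇒ V=0.0160 continue  boundary S*=39.2361
step 3: (k=3,j=0): S=46.0455, (K−S)⁺=28.5845, hold=28.6880 ⇒ V=28.6880 continue | (k=3,j=1): S=63.4145, (K−S)⁺=11.2155, hold=15.3331 ⇒ V=15.3331 continue | (k=3,j=2): S=87.3354, (K−S)⁺=0.0000, hold=5.3302 ⇒ V=5.3302 continue | (k=3,j=3): S=120.2797, (K−S)⁺=0.0000, hold=0.8864 ⇒ V=0.8864 continue  boundary S*=-
step 2: (k=2,j=0): S=54.0366, (K−S)⁺=20.5934, hold=22.2930 ⇒ V=22.2930 continue | (k=2,j=1): S=74.4200, (K−S)⁺=0.2100, hold=10.5673 ⇒ V=10.5673 continue | (k=2,j=2): S=102.4923, (K−S)⁺=0.0000, hold=3.2188 ⇒ V=3.2188 continue  boundary S*=-
step 1: (k=1,j=0): S=63.4145, (K−S)⁺=11.2155, hold=16.6895 ⇒ V=16.6895 continue | (k=1,j=1): S=87.3354, (K−S)⁺=0.0000, hold=7.0689 ⇒ V=7.0689 continue  boundary S*=-
step 0: (k=0,j=0): S=74.4200, (K−S)⁺=0.2100, hold=12.0982 ⇒ V=12.0982 continue  boundary S*=-

price = 12.0982
boundary = - - - - 39.2361 46.0455 54.0366 63.4145
tree:
12.0982
16.6895 7.0689
22.2930 10.5673 3.2188
28.6880 15.3331 5.3302 0.8864
35.3939 21.4339 8.6441 1.6719 0.0160
41.1962 28.5845 13.6226 3.1534 0.0305 0.0000
46.1405 35.3939 20.5934 5.9472 0.0580 0.0000 0.0000
50.3536 41.1962 28.5845 11.2155 0.1104 0.0000 0.0000 0.0000
53.9437 46.1405 35.3939 20.5934 0.2100 0.0000 0.0000 0.0000 0.0000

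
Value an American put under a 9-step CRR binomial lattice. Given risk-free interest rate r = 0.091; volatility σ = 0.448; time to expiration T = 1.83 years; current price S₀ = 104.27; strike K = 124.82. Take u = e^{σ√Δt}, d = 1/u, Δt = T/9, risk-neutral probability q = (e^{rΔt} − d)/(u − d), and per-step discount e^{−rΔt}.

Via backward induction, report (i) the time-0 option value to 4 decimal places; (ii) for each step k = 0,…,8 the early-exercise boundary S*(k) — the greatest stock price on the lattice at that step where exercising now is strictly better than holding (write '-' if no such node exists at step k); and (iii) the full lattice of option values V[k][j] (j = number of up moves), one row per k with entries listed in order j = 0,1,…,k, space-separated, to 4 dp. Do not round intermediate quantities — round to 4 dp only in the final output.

price = 29.8118
boundary = - - 69.6132 56.8798 69.6132 85.1973 69.6132 85.1973 104.2700
tree:
29.8118
41.1613 19.3832
55.2068 28.4163 10.9193
67.9402 40.3418 17.3489 4.7864
78.3445 55.2068 26.7318 8.4523 1.2355
86.8456 67.9402 39.6227 14.6181 2.4951 0.0000
93.7918 78.3445 55.2068 24.5706 5.0388 0.0000 0.0000
99.4674 86.8456 67.9402 39.6227 10.1758 0.0000 0.0000 0.0000
104.1048 93.7918 78.3445 55.2068 20.5500 0.0000 0.0000 0.0000 0.0000
107.8939 99.4674 86.8456 67.9402 39.6227 0.0000 0.0000 0.0000 0.0000 0.0000

params: Δt=0.20333 u=1.22387 d=0.81708 q=0.49558 e^(-rΔt)=0.98167
t_9 payoffs: 107.8939 99.4674 86.8456 67.9402 39.6227 0.0000 0.0000 0.0000 0.0000 0.0000
t_8: node(8,0) S=20.7152 payoff=104.1048 vs cont=101.8164 → 104.1048 [stop]  node(8,1) S=31.0282 payoff=93.7918 vs cont=91.5034 → 93.7918 [stop]  node(8,2) S=46.4755 payoff=78.3445 vs cont=76.0561 → 78.3445 [stop]  node(8,3) S=69.6132 payoff=55.2068 vs cont=52.9184 → 55.2068 [stop]  node(8,4) S=104.2700 payoff=20.5500 vs cont=19.6202 → 20.5500 [stop]  node(8,5) S=156.1805 payoff=0.0000 vs cont=0.0000 → 0.0000 [wait]  node(8,6) S=233.9345 payoff=0.0000 vs cont=0.0000 → 0.0000 [wait]  node(8,7) S=350.3981 payoff=0.0000 vs cont=0.0000 → 0.0000 [wait]  node(8,8) S=524.8428 payoff=0.0000 vs cont=0.0000 → 0.0000 [wait]  ⇒ S*(8)=104.2700
t_7: node(7,0) S=25.3526 payoff=99.4674 vs cont=97.1790 → 99.4674 [stop]  node(7,1) S=37.9744 payoff=86.8456 vs cont=84.5573 → 86.8456 [stop]  node(7,2) S=56.8798 payoff=67.9402 vs cont=65.6518 → 67.9402 [stop]  node(7,3) S=85.1973 payoff=39.6227 vs cont=37.3344 → 39.6227 [stop]  node(7,4) S=127.6125 payoff=0.0000 vs cont=10.1758 → 10.1758 [wait]  node(7,5) S=191.1440 payoff=0.0000 vs cont=0.0000 → 0.0000 [wait]  node(7,6) S=286.3044 payoff=0.0000 vs cont=0.0000 → 0.0000 [wait]  node(7,7) S=428.8402 payoff=0.0000 vs cont=0.0000 → 0.0000 [wait]  ⇒ S*(7)=85.1973
t_6: node(6,0) S=31.0282 payoff=93.7918 vs cont=91.5034 → 93.7918 [stop]  node(6,1) S=46.4755 payoff=78.3445 vs cont=76.0561 → 78.3445 [stop]  node(6,2) S=69.6132 payoff=55.2068 vs cont=52.9184 → 55.2068 [stop]  node(6,3) S=104.2700 payoff=20.5500 vs cont=24.5706 → 24.5706 [wait]  node(6,4) S=156.1805 payoff=0.0000 vs cont=5.0388 → 5.0388 [wait]  node(6,5) S=233.9345 payoff=0.0000 vs cont=0.0000 → 0.0000 [wait]  node(6,6) S=350.3981 payoff=0.0000 vs cont=0.0000 → 0.0000 [wait]  ⇒ S*(6)=69.6132
t_5: node(5,0) S=37.9744 payoff=86.8456 vs cont=84.5573 → 86.8456 [stop]  node(5,1) S=56.8798 payoff=67.9402 vs cont=65.6518 → 67.9402 [stop]  node(5,2) S=85.1973 payoff=39.6227 vs cont=39.2904 → 39.6227 [stop]  node(5,3) S=127.6125 payoff=0.0000 vs cont=14.6181 → 14.6181 [wait]  node(5,4) S=191.1440 payoff=0.0000 vs cont=2.4951 → 2.4951 [wait]  node(5,5) S=286.3044 payoff=0.0000 vs cont=0.0000 → 0.0000 [wait]  ⇒ S*(5)=85.1973
t_4: node(4,0) S=46.4755 payoff=78.3445 vs cont=76.0561 → 78.3445 [stop]  node(4,1) S=69.6132 payoff=55.2068 vs cont=52.9184 → 55.2068 [stop]  node(4,2) S=104.2700 payoff=20.5500 vs cont=26.7318 → 26.7318 [wait]  node(4,3) S=156.1805 payoff=0.0000 vs cont=8.4523 → 8.4523 [wait]  node(4,4) S=233.9345 payoff=0.0000 vs cont=1.2355 → 1.2355 [wait]  ⇒ S*(4)=69.6132
t_3: node(3,0) S=56.8798 payoff=67.9402 vs cont=65.6518 → 67.9402 [stop]  node(3,1) S=85.1973 payoff=39.6227 vs cont=40.3418 → 40.3418 [wait]  node(3,2) S=127.6125 payoff=0.0000 vs cont=17.3489 → 17.3489 [wait]  node(3,3) S=191.1440 payoff=0.0000 vs cont=4.7864 → 4.7864 [wait]  ⇒ S*(3)=56.8798
t_2: node(2,0) S=69.6132 payoff=55.2068 vs cont=53.2682 → 55.2068 [stop]  node(2,1) S=104.2700 payoff=20.5500 vs cont=28.4163 → 28.4163 [wait]  node(2,2) S=156.1805 payoff=0.0000 vs cont=10.9193 → 10.9193 [wait]  ⇒ S*(2)=69.6132
t_1: node(1,0) S=85.1973 payoff=39.6227 vs cont=41.1613 → 41.1613 [wait]  node(1,1) S=127.6125 payoff=0.0000 vs cont=19.3832 → 19.3832 [wait]  ⇒ S*(1)=-
t_0: node(0,0) S=104.2700 payoff=20.5500 vs cont=29.8118 → 29.8118 [wait]  ⇒ S*(0)=-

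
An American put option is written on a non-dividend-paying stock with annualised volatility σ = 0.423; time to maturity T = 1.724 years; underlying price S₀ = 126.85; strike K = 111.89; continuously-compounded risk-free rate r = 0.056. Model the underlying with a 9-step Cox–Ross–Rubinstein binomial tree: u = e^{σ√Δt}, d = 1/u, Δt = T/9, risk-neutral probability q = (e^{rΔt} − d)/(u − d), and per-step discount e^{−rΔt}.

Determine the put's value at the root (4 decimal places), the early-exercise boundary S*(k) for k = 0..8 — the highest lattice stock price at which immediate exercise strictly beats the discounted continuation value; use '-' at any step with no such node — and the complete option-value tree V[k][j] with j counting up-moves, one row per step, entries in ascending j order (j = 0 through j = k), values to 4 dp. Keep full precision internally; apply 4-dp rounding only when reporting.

params: Δt=0.19156 u=1.20338 d=0.83099 q=0.48281 e^(-rΔt)=0.98933
t_9 payoffs: 87.9202 77.1788 61.6238 39.0983 6.4786 0.0000 0.0000 0.0000 0.0000 0.0000
t_8: node(8,0) S=28.8447 payoff=83.0453 vs cont=81.8514 → 83.0453 [stop]  node(8,1) S=41.7708 payoff=70.1192 vs cont=68.9254 → 70.1192 [stop]  node(8,2) S=60.4893 payoff=51.4007 vs cont=50.2068 → 51.4007 [stop]  node(8,3) S=87.5961 payoff=24.2939 vs cont=23.1001 → 24.2939 [stop]  node(8,4) S=126.8500 payoff=0.0000 vs cont=3.3149 → 3.3149 [wait]  node(8,5) S=183.6946 payoff=0.0000 vs cont=0.0000 → 0.0000 [wait]  node(8,6) S=266.0127 payoff=0.0000 vs cont=0.0000 → 0.0000 [wait]  node(8,7) S=385.2195 payoff=0.0000 vs cont=0.0000 → 0.0000 [wait]  node(8,8) S=557.8458 payoff=0.0000 vs cont=0.0000 → 0.0000 [wait]  ⇒ S*(8)=87.5961
t_7: node(7,0) S=34.7112 payoff=77.1788 vs cont=75.9850 → 77.1788 [stop]  node(7,1) S=50.2662 payoff=61.6238 vs cont=60.4300 → 61.6238 [stop]  node(7,2) S=72.7917 payoff=39.0983 vs cont=37.9045 → 39.0983 [stop]  node(7,3) S=105.4114 payoff=6.4786 vs cont=14.0139 → 14.0139 [wait]  node(7,4) S=152.6488 payoff=0.0000 vs cont=1.6962 → 1.6962 [wait]  node(7,5) S=221.0545 payoff=0.0000 vs cont=0.0000 → 0.0000 [wait]  node(7,6) S=320.1145 payoff=0.0000 vs cont=0.0000 → 0.0000 [wait]  node(7,7) S=463.5656 payoff=0.0000 vs cont=0.0000 → 0.0000 [wait]  ⇒ S*(7)=72.7917
t_6: node(6,0) S=41.7708 payoff=70.1192 vs cont=68.9254 → 70.1192 [stop]  node(6,1) S=60.4893 payoff=51.4007 vs cont=50.2068 → 51.4007 [stop]  node(6,2) S=87.5961 payoff=24.2939 vs cont=26.6994 → 26.6994 [wait]  node(6,3) S=126.8500 payoff=0.0000 vs cont=7.9807 → 7.9807 [wait]  node(6,4) S=183.6946 payoff=0.0000 vs cont=0.8679 → 0.8679 [wait]  node(6,5) S=266.0127 payoff=0.0000 vs cont=0.0000 → 0.0000 [wait]  node(6,6) S=385.2195 payoff=0.0000 vs cont=0.0000 → 0.0000 [wait]  ⇒ S*(6)=60.4893
t_5: node(5,0) S=50.2662 payoff=61.6238 vs cont=60.4300 → 61.6238 [stop]  node(5,1) S=72.7917 payoff=39.0983 vs cont=39.0535 → 39.0983 [stop]  node(5,2) S=105.4114 payoff=6.4786 vs cont=17.4734 → 17.4734 [wait]  node(5,3) S=152.6488 payoff=0.0000 vs cont=4.4981 → 4.4981 [wait]  node(5,4) S=221.0545 payoff=0.0000 vs cont=0.4441 → 0.4441 [wait]  node(5,5) S=320.1145 payoff=0.0000 vs cont=0.0000 → 0.0000 [wait]  ⇒ S*(5)=72.7917
t_4: node(4,0) S=60.4893 payoff=51.4007 vs cont=50.2068 → 51.4007 [stop]  node(4,1) S=87.5961 payoff=24.2939 vs cont=28.3519 → 28.3519 [wait]  node(4,2) S=126.8500 payoff=0.0000 vs cont=11.0892 → 11.0892 [wait]  node(4,3) S=183.6946 payoff=0.0000 vs cont=2.5136 → 2.5136 [wait]  node(4,4) S=266.0127 payoff=0.0000 vs cont=0.2272 → 0.2272 [wait]  ⇒ S*(4)=60.4893
t_3: node(3,0) S=72.7917 payoff=39.0983 vs cont=39.8428 → 39.8428 [wait]  node(3,1) S=105.4114 payoff=6.4786 vs cont=19.8037 → 19.8037 [wait]  node(3,2) S=152.6488 payoff=0.0000 vs cont=6.8747 → 6.8747 [wait]  node(3,3) S=221.0545 payoff=0.0000 vs cont=1.3947 → 1.3947 [wait]  ⇒ S*(3)=-
t_2: node(2,0) S=87.5961 payoff=24.2939 vs cont=29.8458 → 29.8458 [wait]  node(2,1) S=126.8500 payoff=0.0000 vs cont=13.4168 → 13.4168 [wait]  node(2,2) S=183.6946 payoff=0.0000 vs cont=4.1838 → 4.1838 [wait]  ⇒ S*(2)=-
t_1: node(1,0) S=105.4114 payoff=6.4786 vs cont=21.6799 → 21.6799 [wait]  node(1,1) S=152.6488 payoff=0.0000 vs cont=8.8634 → 8.8634 [wait]  ⇒ S*(1)=-
t_0: node(0,0) S=126.8500 payoff=0.0000 vs cont=15.3267 → 15.3267 [wait]  ⇒ S*(0)=-

price = 15.3267
boundary = - - - - 60.4893 72.7917 60.4893 72.7917 87.5961
tree:
15.3267
21.6799 8.8634
29.8458 13.4168 4.1838
39.8428 19.8037 6.8747 1.3947
51.4007 28.3519 11.0892 2.5136 0.2272
61.6238 39.0983 17.4734 4.4981 0.4441 0.0000
70.1192 51.4007 26.6994 7.9807 0.8679 0.0000 0.0000
77.1788 61.6238 39.0983 14.0139 1.6962 0.0000 0.0000 0.0000
83.0453 70.1192 51.4007 24.2939 3.3149 0.0000 0.0000 0.0000 0.0000
87.9202 77.1788 61.6238 39.0983 6.4786 0.0000 0.0000 0.0000 0.0000 0.0000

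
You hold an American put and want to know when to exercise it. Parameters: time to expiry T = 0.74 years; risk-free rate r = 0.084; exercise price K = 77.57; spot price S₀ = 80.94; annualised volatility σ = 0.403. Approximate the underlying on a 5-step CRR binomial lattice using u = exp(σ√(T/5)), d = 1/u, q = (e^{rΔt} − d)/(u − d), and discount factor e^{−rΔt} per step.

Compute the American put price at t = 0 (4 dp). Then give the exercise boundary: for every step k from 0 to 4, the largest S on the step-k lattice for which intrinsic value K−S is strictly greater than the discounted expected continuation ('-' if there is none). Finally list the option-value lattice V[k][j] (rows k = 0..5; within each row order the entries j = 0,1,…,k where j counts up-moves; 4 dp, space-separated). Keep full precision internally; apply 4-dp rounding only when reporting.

Δt=0.14800, u=1.16770, d=0.85638, q=0.50150, disc=e^(-rΔt)=0.98764
k=5 terminal: V=max(K-S,0) → 40.2876 26.7344 8.2543 0.0000 0.0000 0.0000
k=4: j=0 S=43.5347 intr=34.0353 cont=33.0769 V=34.0353[EX]; j=1 S=59.3608 intr=18.2092 cont=17.2508 V=18.2092[EX]; j=2 S=80.9400 intr=0.0000 cont=4.0639 V=4.0639[hold]; j=3 S=110.3638 intr=0.0000 cont=0.0000 V=0.0000[hold]; j=4 S=150.4840 intr=0.0000 cont=0.0000 V=0.0000[hold]  S*(4)=59.3608
k=3: j=0 S=50.8356 intr=26.7344 cont=25.7760 V=26.7344[EX]; j=1 S=69.3157 intr=8.2543 cont=10.9780 V=10.9780[hold]; j=2 S=94.5138 intr=0.0000 cont=2.0008 V=2.0008[hold]; j=3 S=128.8720 intr=0.0000 cont=0.0000 V=0.0000[hold]  S*(3)=50.8356
k=2: j=0 S=59.3608 intr=18.2092 cont=18.5999 V=18.5999[hold]; j=1 S=80.9400 intr=0.0000 cont=6.3959 V=6.3959[hold]; j=2 S=110.3638 intr=0.0000 cont=0.9851 V=0.9851[hold]  S*(2)=-
k=1: j=0 S=69.3157 intr=8.2543 cont=12.3254 V=12.3254[hold]; j=1 S=94.5138 intr=0.0000 cont=3.6369 V=3.6369[hold]  S*(1)=-
k=0: j=0 S=80.9400 intr=0.0000 cont=7.8697 V=7.8697[hold]  S*(0)=-

price = 7.8697
boundary = - - - 50.8356 59.3608
tree:
7.8697
12.3254 3.6369
18.5999 6.3959 0.9851
26.7344 10.9780 2.0008 0.0000
34.0353 18.2092 4.0639 0.0000 0.0000
40.2876 26.7344 8.2543 0.0000 0.0000 0.0000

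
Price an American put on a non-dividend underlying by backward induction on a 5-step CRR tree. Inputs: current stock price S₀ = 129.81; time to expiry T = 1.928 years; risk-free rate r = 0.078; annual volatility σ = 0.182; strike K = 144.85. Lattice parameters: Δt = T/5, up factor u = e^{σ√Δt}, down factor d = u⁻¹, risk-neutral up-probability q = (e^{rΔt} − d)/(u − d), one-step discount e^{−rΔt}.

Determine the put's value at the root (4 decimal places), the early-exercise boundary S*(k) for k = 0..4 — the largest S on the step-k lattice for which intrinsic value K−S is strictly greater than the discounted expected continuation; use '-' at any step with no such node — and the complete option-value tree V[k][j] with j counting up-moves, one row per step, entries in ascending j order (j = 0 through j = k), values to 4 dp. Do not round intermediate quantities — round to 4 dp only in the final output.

price = 15.1768
boundary = - 115.9380 129.8100 115.9380 129.8100
tree:
15.1768
28.9120 7.0320
41.3015 15.0400 2.1920
52.3671 28.9120 5.7418 0.0000
62.2501 41.3015 15.0400 0.0000 0.0000
71.0771 52.3671 28.9120 0.0000 0.0000 0.0000

params: Δt=0.38560 u=1.11965 d=0.89314 q=0.60657 e^(-rΔt)=0.97037
t_5 payoffs: 71.0771 52.3671 28.9120 0.0000 0.0000 0.0000
t_4: node(4,0) S=82.5999 payoff=62.2501 vs cont=57.9584 → 62.2501 [stop]  node(4,1) S=103.5485 payoff=41.3015 vs cont=37.0098 → 41.3015 [stop]  node(4,2) S=129.8100 payoff=15.0400 vs cont=11.0377 → 15.0400 [stop]  node(4,3) S=162.7319 payoff=0.0000 vs cont=0.0000 → 0.0000 [wait]  node(4,4) S=204.0032 payoff=0.0000 vs cont=0.0000 → 0.0000 [wait]  ⇒ S*(4)=129.8100
t_3: node(3,0) S=92.4829 payoff=52.3671 vs cont=48.0753 → 52.3671 [stop]  node(3,1) S=115.9380 payoff=28.9120 vs cont=24.6202 → 28.9120 [stop]  node(3,2) S=145.3417 payoff=0.0000 vs cont=5.7418 → 5.7418 [wait]  node(3,3) S=182.2027 payoff=0.0000 vs cont=0.0000 → 0.0000 [wait]  ⇒ S*(3)=115.9380
t_2: node(2,0) S=103.5485 payoff=41.3015 vs cont=37.0098 → 41.3015 [stop]  node(2,1) S=129.8100 payoff=15.0400 vs cont=14.4173 → 15.0400 [stop]  node(2,2) S=162.7319 payoff=0.0000 vs cont=2.1920 → 2.1920 [wait]  ⇒ S*(2)=129.8100
t_1: node(1,0) S=115.9380 payoff=28.9120 vs cont=24.6202 → 28.9120 [stop]  node(1,1) S=145.3417 payoff=0.0000 vs cont=7.0320 → 7.0320 [wait]  ⇒ S*(1)=115.9380
t_0: node(0,0) S=129.8100 payoff=15.0400 vs cont=15.1768 → 15.1768 [wait]  ⇒ S*(0)=-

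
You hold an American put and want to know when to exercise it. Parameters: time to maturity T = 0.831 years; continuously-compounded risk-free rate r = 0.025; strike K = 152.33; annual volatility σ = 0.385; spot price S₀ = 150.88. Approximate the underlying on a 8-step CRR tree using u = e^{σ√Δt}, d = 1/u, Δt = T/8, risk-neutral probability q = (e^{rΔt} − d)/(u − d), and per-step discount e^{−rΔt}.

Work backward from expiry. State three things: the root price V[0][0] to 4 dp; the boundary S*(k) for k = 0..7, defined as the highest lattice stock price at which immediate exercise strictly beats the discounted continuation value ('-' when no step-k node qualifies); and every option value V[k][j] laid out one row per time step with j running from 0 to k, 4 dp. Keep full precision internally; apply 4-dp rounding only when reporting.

params: Δt=0.10387 u=1.13211 d=0.88331 q=0.47947 e^(-rΔt)=0.99741
t_8 payoffs: 96.4162 80.6666 60.4808 34.6091 1.4500 0.0000 0.0000 0.0000 0.0000
t_7: node(7,0) S=63.3007 payoff=89.0293 vs cont=88.6343 → 89.0293 [stop]  node(7,1) S=81.1309 payoff=71.1991 vs cont=70.8040 → 71.1991 [stop]  node(7,2) S=103.9835 payoff=48.3465 vs cont=47.9514 → 48.3465 [stop]  node(7,3) S=133.2731 payoff=19.0569 vs cont=18.6618 → 19.0569 [stop]  node(7,4) S=170.8129 payoff=0.0000 vs cont=0.7528 → 0.7528 [wait]  node(7,5) S=218.9268 payoff=0.0000 vs cont=0.0000 → 0.0000 [wait]  node(7,6) S=280.5931 payoff=0.0000 vs cont=0.0000 → 0.0000 [wait]  node(7,7) S=359.6293 payoff=0.0000 vs cont=0.0000 → 0.0000 [wait]  ⇒ S*(7)=133.2731
t_6: node(6,0) S=71.6634 payoff=80.6666 vs cont=80.2715 → 80.6666 [stop]  node(6,1) S=91.8492 payoff=60.4808 vs cont=60.0857 → 60.4808 [stop]  node(6,2) S=117.7209 payoff=34.6091 vs cont=34.2140 → 34.6091 [stop]  node(6,3) S=150.8800 payoff=1.4500 vs cont=10.2540 → 10.2540 [wait]  node(6,4) S=193.3792 payoff=0.0000 vs cont=0.3908 → 0.3908 [wait]  node(6,5) S=247.8494 payoff=0.0000 vs cont=0.0000 → 0.0000 [wait]  node(6,6) S=317.6625 payoff=0.0000 vs cont=0.0000 → 0.0000 [wait]  ⇒ S*(6)=117.7209
t_5: node(5,0) S=81.1309 payoff=71.1991 vs cont=70.8040 → 71.1991 [stop]  node(5,1) S=103.9835 payoff=48.3465 vs cont=47.9514 → 48.3465 [stop]  node(5,2) S=133.2731 payoff=19.0569 vs cont=22.8721 → 22.8721 [wait]  node(5,3) S=170.8129 payoff=0.0000 vs cont=5.5106 → 5.5106 [wait]  node(5,4) S=218.9268 payoff=0.0000 vs cont=0.2029 → 0.2029 [wait]  node(5,5) S=280.5931 payoff=0.0000 vs cont=0.0000 → 0.0000 [wait]  ⇒ S*(5)=103.9835
t_4: node(4,0) S=91.8492 payoff=60.4808 vs cont=60.0857 → 60.4808 [stop]  node(4,1) S=117.7209 payoff=34.6091 vs cont=36.0386 → 36.0386 [wait]  node(4,2) S=150.8800 payoff=1.4500 vs cont=14.5100 → 14.5100 [wait]  node(4,3) S=193.3792 payoff=0.0000 vs cont=2.9580 → 2.9580 [wait]  node(4,4) S=247.8494 payoff=0.0000 vs cont=0.1054 → 0.1054 [wait]  ⇒ S*(4)=91.8492
t_3: node(3,0) S=103.9835 payoff=48.3465 vs cont=48.6350 → 48.6350 [wait]  node(3,1) S=133.2731 payoff=19.0569 vs cont=25.6496 → 25.6496 [wait]  node(3,2) S=170.8129 payoff=0.0000 vs cont=8.9479 → 8.9479 [wait]  node(3,3) S=218.9268 payoff=0.0000 vs cont=1.5861 → 1.5861 [wait]  ⇒ S*(3)=-
t_2: node(2,0) S=117.7209 payoff=34.6091 vs cont=37.5167 → 37.5167 [wait]  node(2,1) S=150.8800 payoff=1.4500 vs cont=17.5959 → 17.5959 [wait]  node(2,2) S=193.3792 payoff=0.0000 vs cont=5.4041 → 5.4041 [wait]  ⇒ S*(2)=-
t_1: node(1,0) S=133.2731 payoff=19.0569 vs cont=27.8927 → 27.8927 [wait]  node(1,1) S=170.8129 payoff=0.0000 vs cont=11.7198 → 11.7198 [wait]  ⇒ S*(1)=-
t_0: node(0,0) S=150.8800 payoff=1.4500 vs cont=20.0861 → 20.0861 [wait]  ⇒ S*(0)=-

price = 20.0861
boundary = - - - - 91.8492 103.9835 117.7209 133.2731
tree:
20.0861
27.8927 11.7198
37.5167 17.5959 5.4041
48.6350 25.6496 8.9479 1.5861
60.4808 36.0386 14.5100 2.9580 0.1054
71.1991 48.3465 22.8721 5.5106 0.2029 0.0000
80.6666 60.4808 34.6091 10.2540 0.3908 0.0000 0.0000
89.0293 71.1991 48.3465 19.0569 0.7528 0.0000 0.0000 0.0000
96.4162 80.6666 60.4808 34.6091 1.4500 0.0000 0.0000 0.0000 0.0000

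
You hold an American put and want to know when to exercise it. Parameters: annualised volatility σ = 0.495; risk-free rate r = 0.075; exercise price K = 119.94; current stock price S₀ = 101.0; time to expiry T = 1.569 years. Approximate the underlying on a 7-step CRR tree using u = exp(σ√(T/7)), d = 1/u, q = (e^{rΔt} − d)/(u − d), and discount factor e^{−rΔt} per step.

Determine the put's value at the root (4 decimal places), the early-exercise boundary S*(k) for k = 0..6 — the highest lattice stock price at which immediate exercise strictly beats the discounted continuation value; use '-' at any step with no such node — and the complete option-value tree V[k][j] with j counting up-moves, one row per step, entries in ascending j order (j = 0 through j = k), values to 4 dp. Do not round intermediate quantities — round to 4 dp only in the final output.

Δt=0.22414  u=1.26409  d=0.79108  q=0.47752  discount=0.98333
step 7 (expiry): payoffs max(K−S,0) = 100.3570 88.6480 69.9378 40.0405 0.0000 0.0000 0.0000 0.0000
step 6: (k=6,j=0): S=24.7546, (K−S)⁺=95.1854, hold=93.1860 ⇒ V=95.1854 exercise | (k=6,j=1): S=39.5559, (K−S)⁺=80.3841, hold=78.3847 ⇒ V=80.3841 exercise | (k=6,j=2): S=63.2072, (K−S)⁺=56.7328, hold=54.7334 ⇒ V=56.7328 exercise | (k=6,j=3): S=101.0000, (K−S)⁺=18.9400, hold=20.5717 ⇒ V=20.5717 continue | (k=6,j=4): S=161.3899, (K−S)⁺=0.0000, hold=0.0000 ⇒ V=0.0000 continue | (k=6,j=5): S=257.8882, (K−S)⁺=0.0000, hold=0.0000 ⇒ V=0.0000 continue | (k=6,j=6): S=412.0848, (K−S)⁺=0.0000, hold=0.0000 ⇒ V=0.0000 continue  boundary S*=63.2072
step 5: (k=5,j=0): S=31.2920, (K−S)⁺=88.6480, hold=86.6486 ⇒ V=88.6480 exercise | (k=5,j=1): S=50.0022, (K−S)⁺=69.9378, hold=67.9384 ⇒ V=69.9378 exercise | (k=5,j=2): S=79.8995, (K−S)⁺=40.0405, hold=38.8073 ⇒ V=40.0405 exercise | (k=5,j=3): S=127.6730, (K−S)⁺=0.0000, hold=10.5691 ⇒ V=10.5691 continue | (k=5,j=4): S=204.0112, (K−S)⁺=0.0000, hold=0.0000 ⇒ V=0.0000 continue | (k=5,j=5): S=325.9936, (K−S)⁺=0.0000, hold=0.0000 ⇒ V=0.0000 continue  boundary S*=79.8995
step 4: (k=4,j=0): S=39.5559, (K−S)⁺=80.3841, hold=78.3847 ⇒ V=80.3841 exercise | (k=4,j=1): S=63.2072, (K−S)⁺=56.7328, hold=54.7334 ⇒ V=56.7328 exercise | (k=4,j=2): S=101.0000, (K−S)⁺=18.9400, hold=25.5345 ⇒ V=25.5345 continue | (k=4,j=3): S=161.3899, (K−S)⁺=0.0000, hold=5.4301 ⇒ V=5.4301 continue | (k=4,j=4): S=257.8882, (K−S)⁺=0.0000, hold=0.0000 ⇒ V=0.0000 continue  boundary S*=63.2072
step 3: (k=3,j=0): S=50.0022, (K−S)⁺=69.9378, hold=67.9384 ⇒ V=69.9378 exercise | (k=3,j=1): S=79.8995, (K−S)⁺=40.0405, hold=41.1376 ⇒ V=41.1376 continue | (k=3,j=2): S=127.6730, (K−S)⁺=0.0000, hold=15.6686 ⇒ V=15.6686 continue | (k=3,j=3): S=204.0112, (K−S)⁺=0.0000, hold=2.7898 ⇒ V=2.7898 continue  boundary S*=50.0022
step 2: (k=2,j=0): S=63.2072, (K−S)⁺=56.7328, hold=55.2486 ⇒ V=56.7328 exercise | (k=2,j=1): S=101.0000, (K−S)⁺=18.9400, hold=28.4926 ⇒ V=28.4926 continue | (k=2,j=2): S=161.3899, (K−S)⁺=0.0000, hold=9.3601 ⇒ V=9.3601 continue  boundary S*=63.2072
step 1: (k=1,j=0): S=79.8995, (K−S)⁺=40.0405, hold=42.5266 ⇒ V=42.5266 continue | (k=1,j=1): S=127.6730, (K−S)⁺=0.0000, hold=19.0338 ⇒ V=19.0338 continue  boundary S*=-
step 0: (k=0,j=0): S=101.0000, (K−S)⁺=18.9400, hold=30.7864 ⇒ V=30.7864 continue  boundary S*=-

price = 30.7864
boundary = - - 63.2072 50.0022 63.2072 79.8995 63.2072
tree:
30.7864
42.5266 19.0338
56.7328 28.4926 9.3601
69.9378 41.1376 15.6686 2.7898
80.3841 56.7328 25.5345 5.4301 0.0000
88.6480 69.9378 40.0405 10.5691 0.0000 0.0000
95.1854 80.3841 56.7328 20.5717 0.0000 0.0000 0.0000
100.3570 88.6480 69.9378 40.0405 0.0000 0.0000 0.0000 0.0000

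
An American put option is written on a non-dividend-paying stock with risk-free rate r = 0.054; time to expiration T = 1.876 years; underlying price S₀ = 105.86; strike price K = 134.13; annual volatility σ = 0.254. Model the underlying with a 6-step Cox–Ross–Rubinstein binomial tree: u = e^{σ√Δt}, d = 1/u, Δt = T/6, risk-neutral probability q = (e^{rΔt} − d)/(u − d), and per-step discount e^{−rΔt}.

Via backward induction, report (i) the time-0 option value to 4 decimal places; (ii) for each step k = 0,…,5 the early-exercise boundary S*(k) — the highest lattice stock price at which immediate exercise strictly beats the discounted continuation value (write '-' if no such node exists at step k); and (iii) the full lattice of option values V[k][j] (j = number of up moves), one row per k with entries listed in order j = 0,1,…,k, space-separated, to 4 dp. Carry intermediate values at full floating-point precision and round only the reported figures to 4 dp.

price = 29.0321
boundary = - 91.8438 105.8600 91.8438 105.8600 91.8438
tree:
29.0321
42.2862 17.9491
54.4466 28.2700 9.1677
64.9969 42.2862 16.4115 2.8930
74.1504 54.4466 28.2700 6.1849 0.0000
82.0919 64.9969 42.2862 13.2230 0.0000 0.0000
88.9819 74.1504 54.4466 28.2700 0.0000 0.0000 0.0000

Δt=0.31267, u=1.15261, d=0.86760, q=0.52429, disc=e^(-rΔt)=0.98326
k=6 terminal: V=max(K-S,0) → 88.9819 74.1504 54.4466 28.2700 0.0000 0.0000 0.0000
k=5: j=0 S=52.0381 intr=82.0919 cont=79.8462 V=82.0919[EX]; j=1 S=69.1331 intr=64.9969 cont=62.7513 V=64.9969[EX]; j=2 S=91.8438 intr=42.2862 cont=40.0406 V=42.2862[EX]; j=3 S=122.0152 intr=12.1148 cont=13.2230 V=13.2230[hold]; j=4 S=162.0981 intr=0.0000 cont=0.0000 V=0.0000[hold]; j=5 S=215.3487 intr=0.0000 cont=0.0000 V=0.0000[hold]  S*(5)=91.8438
k=4: j=0 S=59.9796 intr=74.1504 cont=71.9047 V=74.1504[EX]; j=1 S=79.6834 intr=54.4466 cont=52.2010 V=54.4466[EX]; j=2 S=105.8600 intr=28.2700 cont=26.5957 V=28.2700[EX]; j=3 S=140.6358 intr=0.0000 cont=6.1849 V=6.1849[hold]; j=4 S=186.8358 intr=0.0000 cont=0.0000 V=0.0000[hold]  S*(4)=105.8600
k=3: j=0 S=69.1331 intr=64.9969 cont=62.7513 V=64.9969[EX]; j=1 S=91.8438 intr=42.2862 cont=40.0406 V=42.2862[EX]; j=2 S=122.0152 intr=12.1148 cont=16.4115 V=16.4115[hold]; j=3 S=162.0981 intr=0.0000 cont=2.8930 V=2.8930[hold]  S*(3)=91.8438
k=2: j=0 S=79.6834 intr=54.4466 cont=52.2010 V=54.4466[EX]; j=1 S=105.8600 intr=28.2700 cont=28.2394 V=28.2700[EX]; j=2 S=140.6358 intr=0.0000 cont=9.1677 V=9.1677[hold]  S*(2)=105.8600
k=1: j=0 S=91.8438 intr=42.2862 cont=40.0406 V=42.2862[EX]; j=1 S=122.0152 intr=12.1148 cont=17.9491 V=17.9491[hold]  S*(1)=91.8438
k=0: j=0 S=105.8600 intr=28.2700 cont=29.0321 V=29.0321[hold]  S*(0)=-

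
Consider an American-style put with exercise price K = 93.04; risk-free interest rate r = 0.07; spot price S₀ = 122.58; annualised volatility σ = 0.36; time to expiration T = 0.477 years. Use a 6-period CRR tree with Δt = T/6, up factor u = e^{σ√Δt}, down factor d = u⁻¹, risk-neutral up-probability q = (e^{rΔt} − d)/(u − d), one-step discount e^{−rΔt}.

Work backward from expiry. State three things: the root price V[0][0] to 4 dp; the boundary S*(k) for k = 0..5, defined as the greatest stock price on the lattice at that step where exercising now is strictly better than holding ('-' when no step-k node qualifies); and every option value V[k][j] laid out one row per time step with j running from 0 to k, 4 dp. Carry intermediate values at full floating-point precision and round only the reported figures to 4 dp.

price = 1.4174
boundary = - - - - - 73.7913
tree:
1.4174
2.5214 0.3383
4.4034 0.6832 0.0000
7.5018 1.3797 0.0000 0.0000
12.3408 2.7864 0.0000 0.0000 0.0000
19.2487 5.6275 0.0000 0.0000 0.0000 0.0000
26.3713 11.3652 0.0000 0.0000 0.0000 0.0000 0.0000

params: Δt=0.07950 u=1.10684 d=0.90348 q=0.50209 e^(-rΔt)=0.99445
t_6 payoffs: 26.3713 11.3652 0.0000 0.0000 0.0000 0.0000 0.0000
t_5: node(5,0) S=73.7913 payoff=19.2487 vs cont=18.7324 → 19.2487 [stop]  node(5,1) S=90.4005 payoff=2.6395 vs cont=5.6275 → 5.6275 [wait]  node(5,2) S=110.7482 payoff=0.0000 vs cont=0.0000 → 0.0000 [wait]  node(5,3) S=135.6758 payoff=0.0000 vs cont=0.0000 → 0.0000 [wait]  node(5,4) S=166.2143 payoff=0.0000 vs cont=0.0000 → 0.0000 [wait]  node(5,5) S=203.6265 payoff=0.0000 vs cont=0.0000 → 0.0000 [wait]  ⇒ S*(5)=73.7913
t_4: node(4,0) S=81.6748 payoff=11.3652 vs cont=12.3408 → 12.3408 [wait]  node(4,1) S=100.0585 payoff=0.0000 vs cont=2.7864 → 2.7864 [wait]  node(4,2) S=122.5800 payoff=0.0000 vs cont=0.0000 → 0.0000 [wait]  node(4,3) S=150.1708 payoff=0.0000 vs cont=0.0000 → 0.0000 [wait]  node(4,4) S=183.9718 payoff=0.0000 vs cont=0.0000 → 0.0000 [wait]  ⇒ S*(4)=-
t_3: node(3,0) S=90.4005 payoff=2.6395 vs cont=7.5018 → 7.5018 [wait]  node(3,1) S=110.7482 payoff=0.0000 vs cont=1.3797 → 1.3797 [wait]  node(3,2) S=135.6758 payoff=0.0000 vs cont=0.0000 → 0.0000 [wait]  node(3,3) S=166.2143 payoff=0.0000 vs cont=0.0000 → 0.0000 [wait]  ⇒ S*(3)=-
t_2: node(2,0) S=100.0585 payoff=0.0000 vs cont=4.4034 → 4.4034 [wait]  node(2,1) S=122.5800 payoff=0.0000 vs cont=0.6832 → 0.6832 [wait]  node(2,2) S=150.1708 payoff=0.0000 vs cont=0.0000 → 0.0000 [wait]  ⇒ S*(2)=-
t_1: node(1,0) S=110.7482 payoff=0.0000 vs cont=2.5214 → 2.5214 [wait]  node(1,1) S=135.6758 payoff=0.0000 vs cont=0.3383 → 0.3383 [wait]  ⇒ S*(1)=-
t_0: node(0,0) S=122.5800 payoff=0.0000 vs cont=1.4174 → 1.4174 [wait]  ⇒ S*(0)=-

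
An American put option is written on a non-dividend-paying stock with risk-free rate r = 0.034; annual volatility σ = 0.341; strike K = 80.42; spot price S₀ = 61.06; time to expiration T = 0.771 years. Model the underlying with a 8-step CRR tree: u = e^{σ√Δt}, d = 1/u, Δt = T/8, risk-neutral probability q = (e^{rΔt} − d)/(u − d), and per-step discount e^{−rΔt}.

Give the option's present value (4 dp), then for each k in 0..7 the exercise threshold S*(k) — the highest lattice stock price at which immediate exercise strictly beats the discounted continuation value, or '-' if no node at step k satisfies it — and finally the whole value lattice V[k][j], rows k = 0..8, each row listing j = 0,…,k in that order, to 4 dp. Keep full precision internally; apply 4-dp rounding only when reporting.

price = 20.4107
boundary = - - 49.4091 54.9265 49.4091 54.9265 61.0600 67.8784
tree:
20.4107
25.5492 15.1787
31.0109 20.0139 10.2285
35.9741 25.4935 14.4229 5.9146
40.4387 31.0109 19.6000 9.1103 2.6153
44.4548 35.9741 25.4935 13.5738 4.5077 0.6555
48.0675 40.4387 31.0109 19.3600 7.6191 1.2870 0.0000
51.3174 44.4548 35.9741 25.4935 12.5416 2.5270 0.0000 0.0000
54.2407 48.0675 40.4387 31.0109 19.3600 4.9618 0.0000 0.0000 0.0000

Δt=0.09638, u=1.11167, d=0.89955, q=0.48903, disc=e^(-rΔt)=0.99673
k=8 terminal: V=max(K-S,0) → 54.2407 48.0675 40.4387 31.0109 19.3600 4.9618 0.0000 0.0000 0.0000
k=7: j=0 S=29.1026 intr=51.3174 cont=51.0543 V=51.3174[EX]; j=1 S=35.9652 intr=44.4548 cont=44.1917 V=44.4548[EX]; j=2 S=44.4459 intr=35.9741 cont=35.7110 V=35.9741[EX]; j=3 S=54.9265 intr=25.4935 cont=25.2304 V=25.4935[EX]; j=4 S=67.8784 intr=12.5416 cont=12.2785 V=12.5416[EX]; j=5 S=83.8845 intr=0.0000 cont=2.5270 V=2.5270[hold]; j=6 S=103.6648 intr=0.0000 cont=0.0000 V=0.0000[hold]; j=7 S=128.1095 intr=0.0000 cont=0.0000 V=0.0000[hold]  S*(7)=67.8784
k=6: j=0 S=32.3525 intr=48.0675 cont=47.8045 V=48.0675[EX]; j=1 S=39.9813 intr=40.4387 cont=40.1756 V=40.4387[EX]; j=2 S=49.4091 intr=31.0109 cont=30.7478 V=31.0109[EX]; j=3 S=61.0600 intr=19.3600 cont=19.0969 V=19.3600[EX]; j=4 S=75.4582 intr=4.9618 cont=7.6191 V=7.6191[hold]; j=5 S=93.2516 intr=0.0000 cont=1.2870 V=1.2870[hold]; j=6 S=115.2408 intr=0.0000 cont=0.0000 V=0.0000[hold]  S*(6)=61.0600
k=5: j=0 S=35.9652 intr=44.4548 cont=44.1917 V=44.4548[EX]; j=1 S=44.4459 intr=35.9741 cont=35.7110 V=35.9741[EX]; j=2 S=54.9265 intr=25.4935 cont=25.2304 V=25.4935[EX]; j=3 S=67.8784 intr=12.5416 cont=13.5738 V=13.5738[hold]; j=4 S=83.8845 intr=0.0000 cont=4.5077 V=4.5077[hold]; j=5 S=103.6648 intr=0.0000 cont=0.6555 V=0.6555[hold]  S*(5)=54.9265
k=4: j=0 S=39.9813 intr=40.4387 cont=40.1756 V=40.4387[EX]; j=1 S=49.4091 intr=31.0109 cont=30.7478 V=31.0109[EX]; j=2 S=61.0600 intr=19.3600 cont=19.6000 V=19.6000[hold]; j=3 S=75.4582 intr=4.9618 cont=9.1103 V=9.1103[hold]; j=4 S=93.2516 intr=0.0000 cont=2.6153 V=2.6153[hold]  S*(4)=49.4091
k=3: j=0 S=44.4459 intr=35.9741 cont=35.7110 V=35.9741[EX]; j=1 S=54.9265 intr=25.4935 cont=25.3474 V=25.4935[EX]; j=2 S=67.8784 intr=12.5416 cont=14.4229 V=14.4229[hold]; j=3 S=83.8845 intr=0.0000 cont=5.9146 V=5.9146[hold]  S*(3)=54.9265
k=2: j=0 S=49.4091 intr=31.0109 cont=30.7478 V=31.0109[EX]; j=1 S=61.0600 intr=19.3600 cont=20.0139 V=20.0139[hold]; j=2 S=75.4582 intr=4.9618 cont=10.2285 V=10.2285[hold]  S*(2)=49.4091
k=1: j=0 S=54.9265 intr=25.4935 cont=25.5492 V=25.5492[hold]; j=1 S=67.8784 intr=12.5416 cont=15.1787 V=15.1787[hold]  S*(1)=-
k=0: j=0 S=61.0600 intr=19.3600 cont=20.4107 V=20.4107[hold]  S*(0)=-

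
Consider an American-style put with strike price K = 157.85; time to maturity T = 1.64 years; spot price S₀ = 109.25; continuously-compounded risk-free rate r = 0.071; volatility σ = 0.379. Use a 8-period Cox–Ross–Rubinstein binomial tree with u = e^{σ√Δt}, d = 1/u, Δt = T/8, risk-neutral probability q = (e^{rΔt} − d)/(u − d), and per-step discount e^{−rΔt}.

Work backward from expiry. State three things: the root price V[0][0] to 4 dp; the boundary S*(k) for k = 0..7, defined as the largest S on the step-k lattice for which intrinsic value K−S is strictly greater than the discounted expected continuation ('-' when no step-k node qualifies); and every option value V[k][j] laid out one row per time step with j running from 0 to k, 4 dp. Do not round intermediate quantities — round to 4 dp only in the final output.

price = 49.7072
boundary = - 92.0231 77.5125 92.0231 109.2500 92.0231 109.2500 129.7019
tree:
49.7072
65.8269 35.0276
80.3375 48.9242 22.1429
92.5599 65.8269 33.4377 11.4850
102.8551 80.3375 48.6000 19.2392 4.0589
111.5269 92.5599 65.8269 31.2602 7.7690 0.4636
118.8313 102.8551 80.3375 48.6000 14.8178 0.9402 0.0000
124.9839 111.5269 92.5599 65.8269 28.1481 1.9070 0.0000 0.0000
130.1663 118.8313 102.8551 80.3375 48.6000 3.8677 0.0000 0.0000 0.0000

Δt=0.20500, u=1.18720, d=0.84232, q=0.49972, disc=e^(-rΔt)=0.98555
k=8 terminal: V=max(K-S,0) → 130.1663 118.8313 102.8551 80.3375 48.6000 3.8677 0.0000 0.0000 0.0000
k=7: j=0 S=32.8661 intr=124.9839 cont=122.7030 V=124.9839[EX]; j=1 S=46.3231 intr=111.5269 cont=109.2460 V=111.5269[EX]; j=2 S=65.2901 intr=92.5599 cont=90.2790 V=92.5599[EX]; j=3 S=92.0231 intr=65.8269 cont=63.5461 V=65.8269[EX]; j=4 S=129.7019 intr=28.1481 cont=25.8673 V=28.1481[EX]; j=5 S=182.8082 intr=0.0000 cont=1.9070 V=1.9070[hold]; j=6 S=257.6589 intr=0.0000 cont=0.0000 V=0.0000[hold]; j=7 S=363.1572 intr=0.0000 cont=0.0000 V=0.0000[hold]  S*(7)=129.7019
k=6: j=0 S=39.0187 intr=118.8313 cont=116.5504 V=118.8313[EX]; j=1 S=54.9949 intr=102.8551 cont=100.5742 V=102.8551[EX]; j=2 S=77.5125 intr=80.3375 cont=78.0566 V=80.3375[EX]; j=3 S=109.2500 intr=48.6000 cont=46.3191 V=48.6000[EX]; j=4 S=153.9823 intr=3.8677 cont=14.8178 V=14.8178[hold]; j=5 S=217.0303 intr=0.0000 cont=0.9402 V=0.9402[hold]; j=6 S=305.8932 intr=0.0000 cont=0.0000 V=0.0000[hold]  S*(6)=109.2500
k=5: j=0 S=46.3231 intr=111.5269 cont=109.2460 V=111.5269[EX]; j=1 S=65.2901 intr=92.5599 cont=90.2790 V=92.5599[EX]; j=2 S=92.0231 intr=65.8269 cont=63.5461 V=65.8269[EX]; j=3 S=129.7019 intr=28.1481 cont=31.2602 V=31.2602[hold]; j=4 S=182.8082 intr=0.0000 cont=7.7690 V=7.7690[hold]; j=5 S=257.6589 intr=0.0000 cont=0.4636 V=0.4636[hold]  S*(5)=92.0231
k=4: j=0 S=54.9949 intr=102.8551 cont=100.5742 V=102.8551[EX]; j=1 S=77.5125 intr=80.3375 cont=78.0566 V=80.3375[EX]; j=2 S=109.2500 intr=48.6000 cont=47.8518 V=48.6000[EX]; j=3 S=153.9823 intr=3.8677 cont=19.2392 V=19.2392[hold]; j=4 S=217.0303 intr=0.0000 cont=4.0589 V=4.0589[hold]  S*(4)=109.2500
k=3: j=0 S=65.2901 intr=92.5599 cont=90.2790 V=92.5599[EX]; j=1 S=92.0231 intr=65.8269 cont=63.5461 V=65.8269[EX]; j=2 S=129.7019 intr=28.1481 cont=33.4377 V=33.4377[hold]; j=3 S=182.8082 intr=0.0000 cont=11.4850 V=11.4850[hold]  S*(3)=92.0231
k=2: j=0 S=77.5125 intr=80.3375 cont=78.0566 V=80.3375[EX]; j=1 S=109.2500 intr=48.6000 cont=48.9242 V=48.9242[hold]; j=2 S=153.9823 intr=3.8677 cont=22.1429 V=22.1429[hold]  S*(2)=77.5125
k=1: j=0 S=92.0231 intr=65.8269 cont=63.7057 V=65.8269[EX]; j=1 S=129.7019 intr=28.1481 cont=35.0276 V=35.0276[hold]  S*(1)=92.0231
k=0: j=0 S=109.2500 intr=48.6000 cont=49.7072 V=49.7072[hold]  S*(0)=-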